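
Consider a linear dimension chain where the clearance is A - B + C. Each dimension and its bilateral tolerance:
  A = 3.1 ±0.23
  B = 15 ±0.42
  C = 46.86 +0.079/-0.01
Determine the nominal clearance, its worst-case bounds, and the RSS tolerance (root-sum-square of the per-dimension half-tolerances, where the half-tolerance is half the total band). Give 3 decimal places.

nominal=34.960 wc=[34.300,35.689] rss=0.481

Stack each dimension's contribution:
  +A: nom +3.100 → Σnom=3.100; wc +0.230/-0.230 → slack +0.230/-0.230; half-tol=0.230, Σhalf²=0.052900
  -B: nom -15.000 → Σnom=-11.900; wc +0.420/-0.420 → slack +0.650/-0.650; half-tol=0.420, Σhalf²=0.229300
  +C: nom +46.860 → Σnom=34.960; wc +0.079/-0.010 → slack +0.729/-0.660; half-tol=0.044, Σhalf²=0.231280
Nominal = 34.960. Worst-case = [34.960 - 0.660, 34.960 + 0.729] = [34.300, 35.689]. RSS = √0.231280 = 0.481.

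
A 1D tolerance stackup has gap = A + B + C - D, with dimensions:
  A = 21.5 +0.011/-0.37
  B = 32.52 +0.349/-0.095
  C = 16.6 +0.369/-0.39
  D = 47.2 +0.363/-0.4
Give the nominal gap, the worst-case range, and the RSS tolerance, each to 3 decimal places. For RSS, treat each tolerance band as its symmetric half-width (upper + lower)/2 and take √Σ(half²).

nominal=23.420 wc=[22.202,24.549] rss=0.612

Stack each dimension's contribution:
  +A: nom +21.500 → Σnom=21.500; wc +0.011/-0.370 → slack +0.011/-0.370; half-tol=0.191, Σhalf²=0.036290
  +B: nom +32.520 → Σnom=54.020; wc +0.349/-0.095 → slack +0.360/-0.465; half-tol=0.222, Σhalf²=0.085574
  +C: nom +16.600 → Σnom=70.620; wc +0.369/-0.390 → slack +0.729/-0.855; half-tol=0.380, Σhalf²=0.229595
  -D: nom -47.200 → Σnom=23.420; wc +0.400/-0.363 → slack +1.129/-1.218; half-tol=0.382, Σhalf²=0.375137
Nominal = 23.420. Worst-case = [23.420 - 1.218, 23.420 + 1.129] = [22.202, 24.549]. RSS = √0.375137 = 0.612.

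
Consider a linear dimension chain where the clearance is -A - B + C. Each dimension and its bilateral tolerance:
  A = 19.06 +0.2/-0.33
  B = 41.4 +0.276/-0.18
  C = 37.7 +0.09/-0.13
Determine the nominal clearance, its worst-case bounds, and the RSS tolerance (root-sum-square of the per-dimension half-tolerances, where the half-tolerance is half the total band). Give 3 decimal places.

nominal=-22.760 wc=[-23.366,-22.160] rss=0.366

Stack each dimension's contribution:
  -A: nom -19.060 → Σnom=-19.060; wc +0.330/-0.200 → slack +0.330/-0.200; half-tol=0.265, Σhalf²=0.070225
  -B: nom -41.400 → Σnom=-60.460; wc +0.180/-0.276 → slack +0.510/-0.476; half-tol=0.228, Σhalf²=0.122209
  +C: nom +37.700 → Σnom=-22.760; wc +0.090/-0.130 → slack +0.600/-0.606; half-tol=0.110, Σhalf²=0.134309
Nominal = -22.760. Worst-case = [-22.760 - 0.606, -22.760 + 0.600] = [-23.366, -22.160]. RSS = √0.134309 = 0.366.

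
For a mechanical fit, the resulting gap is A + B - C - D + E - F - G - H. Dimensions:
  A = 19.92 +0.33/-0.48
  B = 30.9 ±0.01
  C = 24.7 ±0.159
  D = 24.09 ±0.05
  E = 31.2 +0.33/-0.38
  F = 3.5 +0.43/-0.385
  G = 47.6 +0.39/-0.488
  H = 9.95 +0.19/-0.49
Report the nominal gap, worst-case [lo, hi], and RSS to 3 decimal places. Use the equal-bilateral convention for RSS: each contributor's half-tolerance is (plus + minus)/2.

Stack each dimension's contribution:
  +A: nom +19.920 → Σnom=19.920; wc +0.330/-0.480 → slack +0.330/-0.480; half-tol=0.405, Σhalf²=0.164025
  +B: nom +30.900 → Σnom=50.820; wc +0.010/-0.010 → slack +0.340/-0.490; half-tol=0.010, Σhalf²=0.164125
  -C: nom -24.700 → Σnom=26.120; wc +0.159/-0.159 → slack +0.499/-0.649; half-tol=0.159, Σhalf²=0.189406
  -D: nom -24.090 → Σnom=2.030; wc +0.050/-0.050 → slack +0.549/-0.699; half-tol=0.050, Σhalf²=0.191906
  +E: nom +31.200 → Σnom=33.230; wc +0.330/-0.380 → slack +0.879/-1.079; half-tol=0.355, Σhalf²=0.317931
  -F: nom -3.500 → Σnom=29.730; wc +0.385/-0.430 → slack +1.264/-1.509; half-tol=0.407, Σhalf²=0.483987
  -G: nom -47.600 → Σnom=-17.870; wc +0.488/-0.390 → slack +1.752/-1.899; half-tol=0.439, Σhalf²=0.676708
  -H: nom -9.950 → Σnom=-27.820; wc +0.490/-0.190 → slack +2.242/-2.089; half-tol=0.340, Σhalf²=0.792308
Nominal = -27.820. Worst-case = [-27.820 - 2.089, -27.820 + 2.242] = [-29.909, -25.578]. RSS = √0.792308 = 0.890.

nominal=-27.820 wc=[-29.909,-25.578] rss=0.890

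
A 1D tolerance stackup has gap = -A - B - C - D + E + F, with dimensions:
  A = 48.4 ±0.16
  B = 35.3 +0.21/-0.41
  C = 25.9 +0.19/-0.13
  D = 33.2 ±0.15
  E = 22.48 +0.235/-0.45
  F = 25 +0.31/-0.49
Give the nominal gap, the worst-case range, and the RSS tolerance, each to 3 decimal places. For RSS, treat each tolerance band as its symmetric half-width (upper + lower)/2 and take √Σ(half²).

Stack each dimension's contribution:
  -A: nom -48.400 → Σnom=-48.400; wc +0.160/-0.160 → slack +0.160/-0.160; half-tol=0.160, Σhalf²=0.025600
  -B: nom -35.300 → Σnom=-83.700; wc +0.410/-0.210 → slack +0.570/-0.370; half-tol=0.310, Σhalf²=0.121700
  -C: nom -25.900 → Σnom=-109.600; wc +0.130/-0.190 → slack +0.700/-0.560; half-tol=0.160, Σhalf²=0.147300
  -D: nom -33.200 → Σnom=-142.800; wc +0.150/-0.150 → slack +0.850/-0.710; half-tol=0.150, Σhalf²=0.169800
  +E: nom +22.480 → Σnom=-120.320; wc +0.235/-0.450 → slack +1.085/-1.160; half-tol=0.343, Σhalf²=0.287106
  +F: nom +25.000 → Σnom=-95.320; wc +0.310/-0.490 → slack +1.395/-1.650; half-tol=0.400, Σhalf²=0.447106
Nominal = -95.320. Worst-case = [-95.320 - 1.650, -95.320 + 1.395] = [-96.970, -93.925]. RSS = √0.447106 = 0.669.

nominal=-95.320 wc=[-96.970,-93.925] rss=0.669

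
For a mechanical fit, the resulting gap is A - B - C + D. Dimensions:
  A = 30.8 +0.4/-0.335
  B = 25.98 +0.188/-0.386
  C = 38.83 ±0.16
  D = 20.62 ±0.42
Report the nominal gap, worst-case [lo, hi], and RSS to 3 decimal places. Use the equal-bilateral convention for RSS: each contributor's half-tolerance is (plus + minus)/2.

nominal=-13.390 wc=[-14.493,-12.024] rss=0.648

Stack each dimension's contribution:
  +A: nom +30.800 → Σnom=30.800; wc +0.400/-0.335 → slack +0.400/-0.335; half-tol=0.368, Σhalf²=0.135056
  -B: nom -25.980 → Σnom=4.820; wc +0.386/-0.188 → slack +0.786/-0.523; half-tol=0.287, Σhalf²=0.217425
  -C: nom -38.830 → Σnom=-34.010; wc +0.160/-0.160 → slack +0.946/-0.683; half-tol=0.160, Σhalf²=0.243025
  +D: nom +20.620 → Σnom=-13.390; wc +0.420/-0.420 → slack +1.366/-1.103; half-tol=0.420, Σhalf²=0.419425
Nominal = -13.390. Worst-case = [-13.390 - 1.103, -13.390 + 1.366] = [-14.493, -12.024]. RSS = √0.419425 = 0.648.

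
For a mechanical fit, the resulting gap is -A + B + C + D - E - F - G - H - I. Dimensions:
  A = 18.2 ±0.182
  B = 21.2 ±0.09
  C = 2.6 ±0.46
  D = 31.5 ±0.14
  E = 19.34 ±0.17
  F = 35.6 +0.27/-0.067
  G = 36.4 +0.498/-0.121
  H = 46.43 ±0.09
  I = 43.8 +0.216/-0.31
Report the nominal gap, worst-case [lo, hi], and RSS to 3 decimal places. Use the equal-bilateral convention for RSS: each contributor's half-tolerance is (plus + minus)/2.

Stack each dimension's contribution:
  -A: nom -18.200 → Σnom=-18.200; wc +0.182/-0.182 → slack +0.182/-0.182; half-tol=0.182, Σhalf²=0.033124
  +B: nom +21.200 → Σnom=3.000; wc +0.090/-0.090 → slack +0.272/-0.272; half-tol=0.090, Σhalf²=0.041224
  +C: nom +2.600 → Σnom=5.600; wc +0.460/-0.460 → slack +0.732/-0.732; half-tol=0.460, Σhalf²=0.252824
  +D: nom +31.500 → Σnom=37.100; wc +0.140/-0.140 → slack +0.872/-0.872; half-tol=0.140, Σhalf²=0.272424
  -E: nom -19.340 → Σnom=17.760; wc +0.170/-0.170 → slack +1.042/-1.042; half-tol=0.170, Σhalf²=0.301324
  -F: nom -35.600 → Σnom=-17.840; wc +0.067/-0.270 → slack +1.109/-1.312; half-tol=0.169, Σhalf²=0.329716
  -G: nom -36.400 → Σnom=-54.240; wc +0.121/-0.498 → slack +1.230/-1.810; half-tol=0.309, Σhalf²=0.425507
  -H: nom -46.430 → Σnom=-100.670; wc +0.090/-0.090 → slack +1.320/-1.900; half-tol=0.090, Σhalf²=0.433607
  -I: nom -43.800 → Σnom=-144.470; wc +0.310/-0.216 → slack +1.630/-2.116; half-tol=0.263, Σhalf²=0.502776
Nominal = -144.470. Worst-case = [-144.470 - 2.116, -144.470 + 1.630] = [-146.586, -142.840]. RSS = √0.502776 = 0.709.

nominal=-144.470 wc=[-146.586,-142.840] rss=0.709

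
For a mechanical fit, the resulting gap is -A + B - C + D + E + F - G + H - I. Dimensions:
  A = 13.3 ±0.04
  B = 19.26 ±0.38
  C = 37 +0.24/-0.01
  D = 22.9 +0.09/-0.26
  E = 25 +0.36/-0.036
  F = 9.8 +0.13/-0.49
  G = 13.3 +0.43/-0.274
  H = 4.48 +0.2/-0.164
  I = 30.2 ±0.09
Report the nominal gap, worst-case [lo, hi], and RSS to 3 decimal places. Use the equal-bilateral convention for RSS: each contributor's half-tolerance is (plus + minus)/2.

nominal=-12.360 wc=[-14.490,-10.786] rss=0.702

Stack each dimension's contribution:
  -A: nom -13.300 → Σnom=-13.300; wc +0.040/-0.040 → slack +0.040/-0.040; half-tol=0.040, Σhalf²=0.001600
  +B: nom +19.260 → Σnom=5.960; wc +0.380/-0.380 → slack +0.420/-0.420; half-tol=0.380, Σhalf²=0.146000
  -C: nom -37.000 → Σnom=-31.040; wc +0.010/-0.240 → slack +0.430/-0.660; half-tol=0.125, Σhalf²=0.161625
  +D: nom +22.900 → Σnom=-8.140; wc +0.090/-0.260 → slack +0.520/-0.920; half-tol=0.175, Σhalf²=0.192250
  +E: nom +25.000 → Σnom=16.860; wc +0.360/-0.036 → slack +0.880/-0.956; half-tol=0.198, Σhalf²=0.231454
  +F: nom +9.800 → Σnom=26.660; wc +0.130/-0.490 → slack +1.010/-1.446; half-tol=0.310, Σhalf²=0.327554
  -G: nom -13.300 → Σnom=13.360; wc +0.274/-0.430 → slack +1.284/-1.876; half-tol=0.352, Σhalf²=0.451458
  +H: nom +4.480 → Σnom=17.840; wc +0.200/-0.164 → slack +1.484/-2.040; half-tol=0.182, Σhalf²=0.484582
  -I: nom -30.200 → Σnom=-12.360; wc +0.090/-0.090 → slack +1.574/-2.130; half-tol=0.090, Σhalf²=0.492682
Nominal = -12.360. Worst-case = [-12.360 - 2.130, -12.360 + 1.574] = [-14.490, -10.786]. RSS = √0.492682 = 0.702.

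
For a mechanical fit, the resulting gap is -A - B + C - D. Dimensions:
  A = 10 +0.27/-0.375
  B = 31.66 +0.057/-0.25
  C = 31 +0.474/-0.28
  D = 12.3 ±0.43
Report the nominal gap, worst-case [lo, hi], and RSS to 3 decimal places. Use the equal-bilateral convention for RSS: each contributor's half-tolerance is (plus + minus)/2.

nominal=-22.960 wc=[-23.997,-21.431] rss=0.674

Stack each dimension's contribution:
  -A: nom -10.000 → Σnom=-10.000; wc +0.375/-0.270 → slack +0.375/-0.270; half-tol=0.323, Σhalf²=0.104006
  -B: nom -31.660 → Σnom=-41.660; wc +0.250/-0.057 → slack +0.625/-0.327; half-tol=0.153, Σhalf²=0.127569
  +C: nom +31.000 → Σnom=-10.660; wc +0.474/-0.280 → slack +1.099/-0.607; half-tol=0.377, Σhalf²=0.269698
  -D: nom -12.300 → Σnom=-22.960; wc +0.430/-0.430 → slack +1.529/-1.037; half-tol=0.430, Σhalf²=0.454597
Nominal = -22.960. Worst-case = [-22.960 - 1.037, -22.960 + 1.529] = [-23.997, -21.431]. RSS = √0.454597 = 0.674.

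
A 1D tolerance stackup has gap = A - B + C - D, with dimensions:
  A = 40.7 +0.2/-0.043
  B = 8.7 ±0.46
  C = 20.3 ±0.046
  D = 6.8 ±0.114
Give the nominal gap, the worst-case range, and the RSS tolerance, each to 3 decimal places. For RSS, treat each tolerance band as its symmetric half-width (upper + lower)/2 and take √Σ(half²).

nominal=45.500 wc=[44.837,46.320] rss=0.491

Stack each dimension's contribution:
  +A: nom +40.700 → Σnom=40.700; wc +0.200/-0.043 → slack +0.200/-0.043; half-tol=0.121, Σhalf²=0.014762
  -B: nom -8.700 → Σnom=32.000; wc +0.460/-0.460 → slack +0.660/-0.503; half-tol=0.460, Σhalf²=0.226362
  +C: nom +20.300 → Σnom=52.300; wc +0.046/-0.046 → slack +0.706/-0.549; half-tol=0.046, Σhalf²=0.228478
  -D: nom -6.800 → Σnom=45.500; wc +0.114/-0.114 → slack +0.820/-0.663; half-tol=0.114, Σhalf²=0.241474
Nominal = 45.500. Worst-case = [45.500 - 0.663, 45.500 + 0.820] = [44.837, 46.320]. RSS = √0.241474 = 0.491.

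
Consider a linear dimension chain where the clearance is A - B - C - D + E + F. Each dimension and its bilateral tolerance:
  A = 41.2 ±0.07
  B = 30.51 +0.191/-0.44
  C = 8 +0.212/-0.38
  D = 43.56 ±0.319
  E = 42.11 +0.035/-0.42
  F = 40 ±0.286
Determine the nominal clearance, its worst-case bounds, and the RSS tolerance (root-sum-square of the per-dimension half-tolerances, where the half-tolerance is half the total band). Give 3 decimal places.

nominal=41.240 wc=[39.742,42.770] rss=0.654

Stack each dimension's contribution:
  +A: nom +41.200 → Σnom=41.200; wc +0.070/-0.070 → slack +0.070/-0.070; half-tol=0.070, Σhalf²=0.004900
  -B: nom -30.510 → Σnom=10.690; wc +0.440/-0.191 → slack +0.510/-0.261; half-tol=0.316, Σhalf²=0.104440
  -C: nom -8.000 → Σnom=2.690; wc +0.380/-0.212 → slack +0.890/-0.473; half-tol=0.296, Σhalf²=0.192056
  -D: nom -43.560 → Σnom=-40.870; wc +0.319/-0.319 → slack +1.209/-0.792; half-tol=0.319, Σhalf²=0.293817
  +E: nom +42.110 → Σnom=1.240; wc +0.035/-0.420 → slack +1.244/-1.212; half-tol=0.227, Σhalf²=0.345573
  +F: nom +40.000 → Σnom=41.240; wc +0.286/-0.286 → slack +1.530/-1.498; half-tol=0.286, Σhalf²=0.427369
Nominal = 41.240. Worst-case = [41.240 - 1.498, 41.240 + 1.530] = [39.742, 42.770]. RSS = √0.427369 = 0.654.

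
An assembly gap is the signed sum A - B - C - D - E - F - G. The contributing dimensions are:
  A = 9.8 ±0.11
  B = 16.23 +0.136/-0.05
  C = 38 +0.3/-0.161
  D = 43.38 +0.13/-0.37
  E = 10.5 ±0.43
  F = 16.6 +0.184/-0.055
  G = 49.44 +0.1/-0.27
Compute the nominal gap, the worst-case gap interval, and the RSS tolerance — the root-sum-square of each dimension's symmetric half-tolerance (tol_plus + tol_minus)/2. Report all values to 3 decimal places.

Stack each dimension's contribution:
  +A: nom +9.800 → Σnom=9.800; wc +0.110/-0.110 → slack +0.110/-0.110; half-tol=0.110, Σhalf²=0.012100
  -B: nom -16.230 → Σnom=-6.430; wc +0.050/-0.136 → slack +0.160/-0.246; half-tol=0.093, Σhalf²=0.020749
  -C: nom -38.000 → Σnom=-44.430; wc +0.161/-0.300 → slack +0.321/-0.546; half-tol=0.230, Σhalf²=0.073879
  -D: nom -43.380 → Σnom=-87.810; wc +0.370/-0.130 → slack +0.691/-0.676; half-tol=0.250, Σhalf²=0.136379
  -E: nom -10.500 → Σnom=-98.310; wc +0.430/-0.430 → slack +1.121/-1.106; half-tol=0.430, Σhalf²=0.321279
  -F: nom -16.600 → Σnom=-114.910; wc +0.055/-0.184 → slack +1.176/-1.290; half-tol=0.119, Σhalf²=0.335560
  -G: nom -49.440 → Σnom=-164.350; wc +0.270/-0.100 → slack +1.446/-1.390; half-tol=0.185, Σhalf²=0.369785
Nominal = -164.350. Worst-case = [-164.350 - 1.390, -164.350 + 1.446] = [-165.740, -162.904]. RSS = √0.369785 = 0.608.

nominal=-164.350 wc=[-165.740,-162.904] rss=0.608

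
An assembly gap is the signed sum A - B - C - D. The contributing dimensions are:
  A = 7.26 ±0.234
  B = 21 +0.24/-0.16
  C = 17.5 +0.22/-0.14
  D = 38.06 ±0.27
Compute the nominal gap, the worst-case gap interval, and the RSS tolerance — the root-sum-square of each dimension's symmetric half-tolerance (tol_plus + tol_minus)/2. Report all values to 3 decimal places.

nominal=-69.300 wc=[-70.264,-68.496] rss=0.447

Stack each dimension's contribution:
  +A: nom +7.260 → Σnom=7.260; wc +0.234/-0.234 → slack +0.234/-0.234; half-tol=0.234, Σhalf²=0.054756
  -B: nom -21.000 → Σnom=-13.740; wc +0.160/-0.240 → slack +0.394/-0.474; half-tol=0.200, Σhalf²=0.094756
  -C: nom -17.500 → Σnom=-31.240; wc +0.140/-0.220 → slack +0.534/-0.694; half-tol=0.180, Σhalf²=0.127156
  -D: nom -38.060 → Σnom=-69.300; wc +0.270/-0.270 → slack +0.804/-0.964; half-tol=0.270, Σhalf²=0.200056
Nominal = -69.300. Worst-case = [-69.300 - 0.964, -69.300 + 0.804] = [-70.264, -68.496]. RSS = √0.200056 = 0.447.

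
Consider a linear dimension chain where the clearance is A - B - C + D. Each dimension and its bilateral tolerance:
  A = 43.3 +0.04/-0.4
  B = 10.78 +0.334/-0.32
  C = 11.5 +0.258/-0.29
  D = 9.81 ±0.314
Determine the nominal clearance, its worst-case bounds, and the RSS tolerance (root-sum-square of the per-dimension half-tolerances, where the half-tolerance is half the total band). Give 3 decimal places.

nominal=30.830 wc=[29.524,31.794] rss=0.574

Stack each dimension's contribution:
  +A: nom +43.300 → Σnom=43.300; wc +0.040/-0.400 → slack +0.040/-0.400; half-tol=0.220, Σhalf²=0.048400
  -B: nom -10.780 → Σnom=32.520; wc +0.320/-0.334 → slack +0.360/-0.734; half-tol=0.327, Σhalf²=0.155329
  -C: nom -11.500 → Σnom=21.020; wc +0.290/-0.258 → slack +0.650/-0.992; half-tol=0.274, Σhalf²=0.230405
  +D: nom +9.810 → Σnom=30.830; wc +0.314/-0.314 → slack +0.964/-1.306; half-tol=0.314, Σhalf²=0.329001
Nominal = 30.830. Worst-case = [30.830 - 1.306, 30.830 + 0.964] = [29.524, 31.794]. RSS = √0.329001 = 0.574.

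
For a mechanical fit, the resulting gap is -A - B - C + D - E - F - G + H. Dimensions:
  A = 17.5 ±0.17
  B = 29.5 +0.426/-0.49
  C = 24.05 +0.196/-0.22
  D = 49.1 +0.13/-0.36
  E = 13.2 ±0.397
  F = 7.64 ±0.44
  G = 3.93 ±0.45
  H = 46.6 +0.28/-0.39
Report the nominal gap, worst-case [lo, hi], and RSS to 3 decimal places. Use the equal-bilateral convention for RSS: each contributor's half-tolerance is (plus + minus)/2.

nominal=-0.120 wc=[-2.949,2.457] rss=1.004

Stack each dimension's contribution:
  -A: nom -17.500 → Σnom=-17.500; wc +0.170/-0.170 → slack +0.170/-0.170; half-tol=0.170, Σhalf²=0.028900
  -B: nom -29.500 → Σnom=-47.000; wc +0.490/-0.426 → slack +0.660/-0.596; half-tol=0.458, Σhalf²=0.238664
  -C: nom -24.050 → Σnom=-71.050; wc +0.220/-0.196 → slack +0.880/-0.792; half-tol=0.208, Σhalf²=0.281928
  +D: nom +49.100 → Σnom=-21.950; wc +0.130/-0.360 → slack +1.010/-1.152; half-tol=0.245, Σhalf²=0.341953
  -E: nom -13.200 → Σnom=-35.150; wc +0.397/-0.397 → slack +1.407/-1.549; half-tol=0.397, Σhalf²=0.499562
  -F: nom -7.640 → Σnom=-42.790; wc +0.440/-0.440 → slack +1.847/-1.989; half-tol=0.440, Σhalf²=0.693162
  -G: nom -3.930 → Σnom=-46.720; wc +0.450/-0.450 → slack +2.297/-2.439; half-tol=0.450, Σhalf²=0.895662
  +H: nom +46.600 → Σnom=-0.120; wc +0.280/-0.390 → slack +2.577/-2.829; half-tol=0.335, Σhalf²=1.007887
Nominal = -0.120. Worst-case = [-0.120 - 2.829, -0.120 + 2.577] = [-2.949, 2.457]. RSS = √1.007887 = 1.004.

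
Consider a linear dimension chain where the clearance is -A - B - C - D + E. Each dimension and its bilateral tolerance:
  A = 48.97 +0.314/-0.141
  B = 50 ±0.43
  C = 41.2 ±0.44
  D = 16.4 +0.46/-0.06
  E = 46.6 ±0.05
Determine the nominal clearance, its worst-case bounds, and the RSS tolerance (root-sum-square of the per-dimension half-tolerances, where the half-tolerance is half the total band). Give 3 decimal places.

nominal=-109.970 wc=[-111.664,-108.849] rss=0.707

Stack each dimension's contribution:
  -A: nom -48.970 → Σnom=-48.970; wc +0.141/-0.314 → slack +0.141/-0.314; half-tol=0.227, Σhalf²=0.051756
  -B: nom -50.000 → Σnom=-98.970; wc +0.430/-0.430 → slack +0.571/-0.744; half-tol=0.430, Σhalf²=0.236656
  -C: nom -41.200 → Σnom=-140.170; wc +0.440/-0.440 → slack +1.011/-1.184; half-tol=0.440, Σhalf²=0.430256
  -D: nom -16.400 → Σnom=-156.570; wc +0.060/-0.460 → slack +1.071/-1.644; half-tol=0.260, Σhalf²=0.497856
  +E: nom +46.600 → Σnom=-109.970; wc +0.050/-0.050 → slack +1.121/-1.694; half-tol=0.050, Σhalf²=0.500356
Nominal = -109.970. Worst-case = [-109.970 - 1.694, -109.970 + 1.121] = [-111.664, -108.849]. RSS = √0.500356 = 0.707.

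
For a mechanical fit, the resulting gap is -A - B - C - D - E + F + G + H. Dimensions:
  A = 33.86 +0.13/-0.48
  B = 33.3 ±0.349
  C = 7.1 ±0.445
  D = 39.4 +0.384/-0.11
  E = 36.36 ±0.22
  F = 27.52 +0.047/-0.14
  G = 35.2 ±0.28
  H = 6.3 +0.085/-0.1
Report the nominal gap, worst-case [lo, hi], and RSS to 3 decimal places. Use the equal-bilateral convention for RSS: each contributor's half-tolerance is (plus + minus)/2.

Stack each dimension's contribution:
  -A: nom -33.860 → Σnom=-33.860; wc +0.480/-0.130 → slack +0.480/-0.130; half-tol=0.305, Σhalf²=0.093025
  -B: nom -33.300 → Σnom=-67.160; wc +0.349/-0.349 → slack +0.829/-0.479; half-tol=0.349, Σhalf²=0.214826
  -C: nom -7.100 → Σnom=-74.260; wc +0.445/-0.445 → slack +1.274/-0.924; half-tol=0.445, Σhalf²=0.412851
  -D: nom -39.400 → Σnom=-113.660; wc +0.110/-0.384 → slack +1.384/-1.308; half-tol=0.247, Σhalf²=0.473860
  -E: nom -36.360 → Σnom=-150.020; wc +0.220/-0.220 → slack +1.604/-1.528; half-tol=0.220, Σhalf²=0.522260
  +F: nom +27.520 → Σnom=-122.500; wc +0.047/-0.140 → slack +1.651/-1.668; half-tol=0.093, Σhalf²=0.531002
  +G: nom +35.200 → Σnom=-87.300; wc +0.280/-0.280 → slack +1.931/-1.948; half-tol=0.280, Σhalf²=0.609402
  +H: nom +6.300 → Σnom=-81.000; wc +0.085/-0.100 → slack +2.016/-2.048; half-tol=0.092, Σhalf²=0.617958
Nominal = -81.000. Worst-case = [-81.000 - 2.048, -81.000 + 2.016] = [-83.048, -78.984]. RSS = √0.617958 = 0.786.

nominal=-81.000 wc=[-83.048,-78.984] rss=0.786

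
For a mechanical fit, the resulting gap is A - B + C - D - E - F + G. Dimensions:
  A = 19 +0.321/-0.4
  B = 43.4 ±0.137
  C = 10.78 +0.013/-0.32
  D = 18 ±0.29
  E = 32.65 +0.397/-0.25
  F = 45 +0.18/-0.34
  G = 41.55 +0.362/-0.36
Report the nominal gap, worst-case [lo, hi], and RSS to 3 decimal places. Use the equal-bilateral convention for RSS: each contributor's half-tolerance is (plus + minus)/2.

Stack each dimension's contribution:
  +A: nom +19.000 → Σnom=19.000; wc +0.321/-0.400 → slack +0.321/-0.400; half-tol=0.361, Σhalf²=0.129960
  -B: nom -43.400 → Σnom=-24.400; wc +0.137/-0.137 → slack +0.458/-0.537; half-tol=0.137, Σhalf²=0.148729
  +C: nom +10.780 → Σnom=-13.620; wc +0.013/-0.320 → slack +0.471/-0.857; half-tol=0.167, Σhalf²=0.176452
  -D: nom -18.000 → Σnom=-31.620; wc +0.290/-0.290 → slack +0.761/-1.147; half-tol=0.290, Σhalf²=0.260552
  -E: nom -32.650 → Σnom=-64.270; wc +0.250/-0.397 → slack +1.011/-1.544; half-tol=0.324, Σhalf²=0.365204
  -F: nom -45.000 → Σnom=-109.270; wc +0.340/-0.180 → slack +1.351/-1.724; half-tol=0.260, Σhalf²=0.432804
  +G: nom +41.550 → Σnom=-67.720; wc +0.362/-0.360 → slack +1.713/-2.084; half-tol=0.361, Σhalf²=0.563125
Nominal = -67.720. Worst-case = [-67.720 - 2.084, -67.720 + 1.713] = [-69.804, -66.007]. RSS = √0.563125 = 0.750.

nominal=-67.720 wc=[-69.804,-66.007] rss=0.750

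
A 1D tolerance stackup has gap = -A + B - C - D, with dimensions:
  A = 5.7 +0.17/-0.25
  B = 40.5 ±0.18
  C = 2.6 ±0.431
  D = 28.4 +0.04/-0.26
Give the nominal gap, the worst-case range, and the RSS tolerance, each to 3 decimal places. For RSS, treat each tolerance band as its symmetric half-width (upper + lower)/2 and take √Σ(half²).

Stack each dimension's contribution:
  -A: nom -5.700 → Σnom=-5.700; wc +0.250/-0.170 → slack +0.250/-0.170; half-tol=0.210, Σhalf²=0.044100
  +B: nom +40.500 → Σnom=34.800; wc +0.180/-0.180 → slack +0.430/-0.350; half-tol=0.180, Σhalf²=0.076500
  -C: nom -2.600 → Σnom=32.200; wc +0.431/-0.431 → slack +0.861/-0.781; half-tol=0.431, Σhalf²=0.262261
  -D: nom -28.400 → Σnom=3.800; wc +0.260/-0.040 → slack +1.121/-0.821; half-tol=0.150, Σhalf²=0.284761
Nominal = 3.800. Worst-case = [3.800 - 0.821, 3.800 + 1.121] = [2.979, 4.921]. RSS = √0.284761 = 0.534.

nominal=3.800 wc=[2.979,4.921] rss=0.534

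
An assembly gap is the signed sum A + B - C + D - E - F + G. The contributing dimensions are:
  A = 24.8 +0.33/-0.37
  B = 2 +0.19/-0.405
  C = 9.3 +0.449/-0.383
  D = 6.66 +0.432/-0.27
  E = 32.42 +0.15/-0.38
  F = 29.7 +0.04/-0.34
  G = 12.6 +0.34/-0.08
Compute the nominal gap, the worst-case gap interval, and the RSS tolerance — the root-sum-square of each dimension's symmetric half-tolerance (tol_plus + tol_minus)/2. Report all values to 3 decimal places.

nominal=-25.360 wc=[-27.124,-22.965] rss=0.811

Stack each dimension's contribution:
  +A: nom +24.800 → Σnom=24.800; wc +0.330/-0.370 → slack +0.330/-0.370; half-tol=0.350, Σhalf²=0.122500
  +B: nom +2.000 → Σnom=26.800; wc +0.190/-0.405 → slack +0.520/-0.775; half-tol=0.297, Σhalf²=0.211006
  -C: nom -9.300 → Σnom=17.500; wc +0.383/-0.449 → slack +0.903/-1.224; half-tol=0.416, Σhalf²=0.384062
  +D: nom +6.660 → Σnom=24.160; wc +0.432/-0.270 → slack +1.335/-1.494; half-tol=0.351, Σhalf²=0.507263
  -E: nom -32.420 → Σnom=-8.260; wc +0.380/-0.150 → slack +1.715/-1.644; half-tol=0.265, Σhalf²=0.577488
  -F: nom -29.700 → Σnom=-37.960; wc +0.340/-0.040 → slack +2.055/-1.684; half-tol=0.190, Σhalf²=0.613588
  +G: nom +12.600 → Σnom=-25.360; wc +0.340/-0.080 → slack +2.395/-1.764; half-tol=0.210, Σhalf²=0.657688
Nominal = -25.360. Worst-case = [-25.360 - 1.764, -25.360 + 2.395] = [-27.124, -22.965]. RSS = √0.657688 = 0.811.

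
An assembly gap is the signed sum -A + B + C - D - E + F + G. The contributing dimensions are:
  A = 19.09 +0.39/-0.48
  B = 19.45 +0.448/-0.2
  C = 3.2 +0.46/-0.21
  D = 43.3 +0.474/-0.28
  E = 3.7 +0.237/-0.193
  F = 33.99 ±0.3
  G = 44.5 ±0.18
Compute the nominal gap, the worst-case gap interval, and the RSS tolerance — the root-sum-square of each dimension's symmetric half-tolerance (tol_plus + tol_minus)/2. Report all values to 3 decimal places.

Stack each dimension's contribution:
  -A: nom -19.090 → Σnom=-19.090; wc +0.480/-0.390 → slack +0.480/-0.390; half-tol=0.435, Σhalf²=0.189225
  +B: nom +19.450 → Σnom=0.360; wc +0.448/-0.200 → slack +0.928/-0.590; half-tol=0.324, Σhalf²=0.294201
  +C: nom +3.200 → Σnom=3.560; wc +0.460/-0.210 → slack +1.388/-0.800; half-tol=0.335, Σhalf²=0.406426
  -D: nom -43.300 → Σnom=-39.740; wc +0.280/-0.474 → slack +1.668/-1.274; half-tol=0.377, Σhalf²=0.548555
  -E: nom -3.700 → Σnom=-43.440; wc +0.193/-0.237 → slack +1.861/-1.511; half-tol=0.215, Σhalf²=0.594780
  +F: nom +33.990 → Σnom=-9.450; wc +0.300/-0.300 → slack +2.161/-1.811; half-tol=0.300, Σhalf²=0.684780
  +G: nom +44.500 → Σnom=35.050; wc +0.180/-0.180 → slack +2.341/-1.991; half-tol=0.180, Σhalf²=0.717180
Nominal = 35.050. Worst-case = [35.050 - 1.991, 35.050 + 2.341] = [33.059, 37.391]. RSS = √0.717180 = 0.847.

nominal=35.050 wc=[33.059,37.391] rss=0.847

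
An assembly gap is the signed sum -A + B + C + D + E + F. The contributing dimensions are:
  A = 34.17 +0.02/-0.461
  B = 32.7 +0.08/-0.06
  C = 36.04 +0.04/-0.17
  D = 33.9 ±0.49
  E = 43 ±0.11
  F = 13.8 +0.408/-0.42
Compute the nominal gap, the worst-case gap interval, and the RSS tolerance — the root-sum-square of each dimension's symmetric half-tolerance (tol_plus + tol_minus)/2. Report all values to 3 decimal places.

Stack each dimension's contribution:
  -A: nom -34.170 → Σnom=-34.170; wc +0.461/-0.020 → slack +0.461/-0.020; half-tol=0.241, Σhalf²=0.057840
  +B: nom +32.700 → Σnom=-1.470; wc +0.080/-0.060 → slack +0.541/-0.080; half-tol=0.070, Σhalf²=0.062740
  +C: nom +36.040 → Σnom=34.570; wc +0.040/-0.170 → slack +0.581/-0.250; half-tol=0.105, Σhalf²=0.073765
  +D: nom +33.900 → Σnom=68.470; wc +0.490/-0.490 → slack +1.071/-0.740; half-tol=0.490, Σhalf²=0.313865
  +E: nom +43.000 → Σnom=111.470; wc +0.110/-0.110 → slack +1.181/-0.850; half-tol=0.110, Σhalf²=0.325965
  +F: nom +13.800 → Σnom=125.270; wc +0.408/-0.420 → slack +1.589/-1.270; half-tol=0.414, Σhalf²=0.497361
Nominal = 125.270. Worst-case = [125.270 - 1.270, 125.270 + 1.589] = [124.000, 126.859]. RSS = √0.497361 = 0.705.

nominal=125.270 wc=[124.000,126.859] rss=0.705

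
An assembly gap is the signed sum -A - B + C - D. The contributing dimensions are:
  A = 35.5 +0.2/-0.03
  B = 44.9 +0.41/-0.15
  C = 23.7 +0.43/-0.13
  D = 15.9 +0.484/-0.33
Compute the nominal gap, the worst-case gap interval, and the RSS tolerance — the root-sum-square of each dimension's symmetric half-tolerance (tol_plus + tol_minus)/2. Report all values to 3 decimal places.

nominal=-72.600 wc=[-73.824,-71.660] rss=0.579

Stack each dimension's contribution:
  -A: nom -35.500 → Σnom=-35.500; wc +0.030/-0.200 → slack +0.030/-0.200; half-tol=0.115, Σhalf²=0.013225
  -B: nom -44.900 → Σnom=-80.400; wc +0.150/-0.410 → slack +0.180/-0.610; half-tol=0.280, Σhalf²=0.091625
  +C: nom +23.700 → Σnom=-56.700; wc +0.430/-0.130 → slack +0.610/-0.740; half-tol=0.280, Σhalf²=0.170025
  -D: nom -15.900 → Σnom=-72.600; wc +0.330/-0.484 → slack +0.940/-1.224; half-tol=0.407, Σhalf²=0.335674
Nominal = -72.600. Worst-case = [-72.600 - 1.224, -72.600 + 0.940] = [-73.824, -71.660]. RSS = √0.335674 = 0.579.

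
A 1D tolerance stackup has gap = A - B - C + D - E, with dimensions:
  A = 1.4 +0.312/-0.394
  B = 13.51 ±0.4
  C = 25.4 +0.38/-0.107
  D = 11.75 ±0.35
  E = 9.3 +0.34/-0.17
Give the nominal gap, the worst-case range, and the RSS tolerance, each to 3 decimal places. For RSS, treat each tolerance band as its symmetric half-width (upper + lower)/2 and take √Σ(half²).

Stack each dimension's contribution:
  +A: nom +1.400 → Σnom=1.400; wc +0.312/-0.394 → slack +0.312/-0.394; half-tol=0.353, Σhalf²=0.124609
  -B: nom -13.510 → Σnom=-12.110; wc +0.400/-0.400 → slack +0.712/-0.794; half-tol=0.400, Σhalf²=0.284609
  -C: nom -25.400 → Σnom=-37.510; wc +0.107/-0.380 → slack +0.819/-1.174; half-tol=0.243, Σhalf²=0.343901
  +D: nom +11.750 → Σnom=-25.760; wc +0.350/-0.350 → slack +1.169/-1.524; half-tol=0.350, Σhalf²=0.466401
  -E: nom -9.300 → Σnom=-35.060; wc +0.170/-0.340 → slack +1.339/-1.864; half-tol=0.255, Σhalf²=0.531426
Nominal = -35.060. Worst-case = [-35.060 - 1.864, -35.060 + 1.339] = [-36.924, -33.721]. RSS = √0.531426 = 0.729.

nominal=-35.060 wc=[-36.924,-33.721] rss=0.729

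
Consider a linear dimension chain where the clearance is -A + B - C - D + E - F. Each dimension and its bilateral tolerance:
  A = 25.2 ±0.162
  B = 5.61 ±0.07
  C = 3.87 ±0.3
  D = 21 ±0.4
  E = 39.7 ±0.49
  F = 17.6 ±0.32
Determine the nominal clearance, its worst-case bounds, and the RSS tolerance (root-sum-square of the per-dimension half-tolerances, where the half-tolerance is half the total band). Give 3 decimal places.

nominal=-22.360 wc=[-24.102,-20.618] rss=0.790

Stack each dimension's contribution:
  -A: nom -25.200 → Σnom=-25.200; wc +0.162/-0.162 → slack +0.162/-0.162; half-tol=0.162, Σhalf²=0.026244
  +B: nom +5.610 → Σnom=-19.590; wc +0.070/-0.070 → slack +0.232/-0.232; half-tol=0.070, Σhalf²=0.031144
  -C: nom -3.870 → Σnom=-23.460; wc +0.300/-0.300 → slack +0.532/-0.532; half-tol=0.300, Σhalf²=0.121144
  -D: nom -21.000 → Σnom=-44.460; wc +0.400/-0.400 → slack +0.932/-0.932; half-tol=0.400, Σhalf²=0.281144
  +E: nom +39.700 → Σnom=-4.760; wc +0.490/-0.490 → slack +1.422/-1.422; half-tol=0.490, Σhalf²=0.521244
  -F: nom -17.600 → Σnom=-22.360; wc +0.320/-0.320 → slack +1.742/-1.742; half-tol=0.320, Σhalf²=0.623644
Nominal = -22.360. Worst-case = [-22.360 - 1.742, -22.360 + 1.742] = [-24.102, -20.618]. RSS = √0.623644 = 0.790.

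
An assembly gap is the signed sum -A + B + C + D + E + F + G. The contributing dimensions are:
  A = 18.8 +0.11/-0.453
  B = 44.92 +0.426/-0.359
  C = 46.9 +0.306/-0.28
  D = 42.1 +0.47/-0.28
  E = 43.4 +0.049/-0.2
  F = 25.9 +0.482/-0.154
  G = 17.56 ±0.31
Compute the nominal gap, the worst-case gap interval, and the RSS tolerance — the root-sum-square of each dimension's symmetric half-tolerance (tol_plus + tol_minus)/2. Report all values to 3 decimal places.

Stack each dimension's contribution:
  -A: nom -18.800 → Σnom=-18.800; wc +0.453/-0.110 → slack +0.453/-0.110; half-tol=0.282, Σhalf²=0.079242
  +B: nom +44.920 → Σnom=26.120; wc +0.426/-0.359 → slack +0.879/-0.469; half-tol=0.392, Σhalf²=0.233298
  +C: nom +46.900 → Σnom=73.020; wc +0.306/-0.280 → slack +1.185/-0.749; half-tol=0.293, Σhalf²=0.319148
  +D: nom +42.100 → Σnom=115.120; wc +0.470/-0.280 → slack +1.655/-1.029; half-tol=0.375, Σhalf²=0.459773
  +E: nom +43.400 → Σnom=158.520; wc +0.049/-0.200 → slack +1.704/-1.229; half-tol=0.124, Σhalf²=0.475273
  +F: nom +25.900 → Σnom=184.420; wc +0.482/-0.154 → slack +2.186/-1.383; half-tol=0.318, Σhalf²=0.576397
  +G: nom +17.560 → Σnom=201.980; wc +0.310/-0.310 → slack +2.496/-1.693; half-tol=0.310, Σhalf²=0.672497
Nominal = 201.980. Worst-case = [201.980 - 1.693, 201.980 + 2.496] = [200.287, 204.476]. RSS = √0.672497 = 0.820.

nominal=201.980 wc=[200.287,204.476] rss=0.820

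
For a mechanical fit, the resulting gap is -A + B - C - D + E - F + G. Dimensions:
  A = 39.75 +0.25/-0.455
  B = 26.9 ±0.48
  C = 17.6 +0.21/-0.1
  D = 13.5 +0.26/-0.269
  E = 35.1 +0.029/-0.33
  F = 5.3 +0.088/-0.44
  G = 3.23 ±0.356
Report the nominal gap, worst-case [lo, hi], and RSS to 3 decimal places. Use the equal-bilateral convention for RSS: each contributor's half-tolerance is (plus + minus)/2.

nominal=-10.920 wc=[-12.894,-8.791] rss=0.823

Stack each dimension's contribution:
  -A: nom -39.750 → Σnom=-39.750; wc +0.455/-0.250 → slack +0.455/-0.250; half-tol=0.353, Σhalf²=0.124256
  +B: nom +26.900 → Σnom=-12.850; wc +0.480/-0.480 → slack +0.935/-0.730; half-tol=0.480, Σhalf²=0.354656
  -C: nom -17.600 → Σnom=-30.450; wc +0.100/-0.210 → slack +1.035/-0.940; half-tol=0.155, Σhalf²=0.378681
  -D: nom -13.500 → Σnom=-43.950; wc +0.269/-0.260 → slack +1.304/-1.200; half-tol=0.265, Σhalf²=0.448642
  +E: nom +35.100 → Σnom=-8.850; wc +0.029/-0.330 → slack +1.333/-1.530; half-tol=0.180, Σhalf²=0.480862
  -F: nom -5.300 → Σnom=-14.150; wc +0.440/-0.088 → slack +1.773/-1.618; half-tol=0.264, Σhalf²=0.550558
  +G: nom +3.230 → Σnom=-10.920; wc +0.356/-0.356 → slack +2.129/-1.974; half-tol=0.356, Σhalf²=0.677294
Nominal = -10.920. Worst-case = [-10.920 - 1.974, -10.920 + 2.129] = [-12.894, -8.791]. RSS = √0.677294 = 0.823.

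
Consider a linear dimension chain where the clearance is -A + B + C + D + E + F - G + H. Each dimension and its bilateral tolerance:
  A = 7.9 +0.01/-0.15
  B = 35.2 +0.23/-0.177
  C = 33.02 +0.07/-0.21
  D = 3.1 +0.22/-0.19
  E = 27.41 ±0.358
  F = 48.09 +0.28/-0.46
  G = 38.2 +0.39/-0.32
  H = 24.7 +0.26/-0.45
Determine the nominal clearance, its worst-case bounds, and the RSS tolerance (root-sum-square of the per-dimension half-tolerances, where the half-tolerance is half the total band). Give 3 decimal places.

nominal=125.420 wc=[123.175,127.308] rss=0.792

Stack each dimension's contribution:
  -A: nom -7.900 → Σnom=-7.900; wc +0.150/-0.010 → slack +0.150/-0.010; half-tol=0.080, Σhalf²=0.006400
  +B: nom +35.200 → Σnom=27.300; wc +0.230/-0.177 → slack +0.380/-0.187; half-tol=0.204, Σhalf²=0.047812
  +C: nom +33.020 → Σnom=60.320; wc +0.070/-0.210 → slack +0.450/-0.397; half-tol=0.140, Σhalf²=0.067412
  +D: nom +3.100 → Σnom=63.420; wc +0.220/-0.190 → slack +0.670/-0.587; half-tol=0.205, Σhalf²=0.109437
  +E: nom +27.410 → Σnom=90.830; wc +0.358/-0.358 → slack +1.028/-0.945; half-tol=0.358, Σhalf²=0.237601
  +F: nom +48.090 → Σnom=138.920; wc +0.280/-0.460 → slack +1.308/-1.405; half-tol=0.370, Σhalf²=0.374501
  -G: nom -38.200 → Σnom=100.720; wc +0.320/-0.390 → slack +1.628/-1.795; half-tol=0.355, Σhalf²=0.500526
  +H: nom +24.700 → Σnom=125.420; wc +0.260/-0.450 → slack +1.888/-2.245; half-tol=0.355, Σhalf²=0.626551
Nominal = 125.420. Worst-case = [125.420 - 2.245, 125.420 + 1.888] = [123.175, 127.308]. RSS = √0.626551 = 0.792.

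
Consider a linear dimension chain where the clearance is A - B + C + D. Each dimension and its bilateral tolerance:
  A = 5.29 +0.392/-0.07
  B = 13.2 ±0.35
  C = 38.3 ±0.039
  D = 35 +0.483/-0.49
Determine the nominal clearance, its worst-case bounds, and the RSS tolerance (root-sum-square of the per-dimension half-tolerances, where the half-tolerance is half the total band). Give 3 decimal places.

nominal=65.390 wc=[64.441,66.654] rss=0.643

Stack each dimension's contribution:
  +A: nom +5.290 → Σnom=5.290; wc +0.392/-0.070 → slack +0.392/-0.070; half-tol=0.231, Σhalf²=0.053361
  -B: nom -13.200 → Σnom=-7.910; wc +0.350/-0.350 → slack +0.742/-0.420; half-tol=0.350, Σhalf²=0.175861
  +C: nom +38.300 → Σnom=30.390; wc +0.039/-0.039 → slack +0.781/-0.459; half-tol=0.039, Σhalf²=0.177382
  +D: nom +35.000 → Σnom=65.390; wc +0.483/-0.490 → slack +1.264/-0.949; half-tol=0.486, Σhalf²=0.414064
Nominal = 65.390. Worst-case = [65.390 - 0.949, 65.390 + 1.264] = [64.441, 66.654]. RSS = √0.414064 = 0.643.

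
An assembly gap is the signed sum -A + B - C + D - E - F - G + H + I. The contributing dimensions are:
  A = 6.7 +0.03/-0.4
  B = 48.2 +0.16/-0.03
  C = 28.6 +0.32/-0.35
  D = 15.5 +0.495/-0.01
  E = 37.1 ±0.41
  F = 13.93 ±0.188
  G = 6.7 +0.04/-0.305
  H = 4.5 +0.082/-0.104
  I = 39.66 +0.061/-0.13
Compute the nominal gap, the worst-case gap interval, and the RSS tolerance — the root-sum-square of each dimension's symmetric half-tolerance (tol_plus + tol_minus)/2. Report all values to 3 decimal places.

Stack each dimension's contribution:
  -A: nom -6.700 → Σnom=-6.700; wc +0.400/-0.030 → slack +0.400/-0.030; half-tol=0.215, Σhalf²=0.046225
  +B: nom +48.200 → Σnom=41.500; wc +0.160/-0.030 → slack +0.560/-0.060; half-tol=0.095, Σhalf²=0.055250
  -C: nom -28.600 → Σnom=12.900; wc +0.350/-0.320 → slack +0.910/-0.380; half-tol=0.335, Σhalf²=0.167475
  +D: nom +15.500 → Σnom=28.400; wc +0.495/-0.010 → slack +1.405/-0.390; half-tol=0.253, Σhalf²=0.231231
  -E: nom -37.100 → Σnom=-8.700; wc +0.410/-0.410 → slack +1.815/-0.800; half-tol=0.410, Σhalf²=0.399331
  -F: nom -13.930 → Σnom=-22.630; wc +0.188/-0.188 → slack +2.003/-0.988; half-tol=0.188, Σhalf²=0.434675
  -G: nom -6.700 → Σnom=-29.330; wc +0.305/-0.040 → slack +2.308/-1.028; half-tol=0.172, Σhalf²=0.464431
  +H: nom +4.500 → Σnom=-24.830; wc +0.082/-0.104 → slack +2.390/-1.132; half-tol=0.093, Σhalf²=0.473080
  +I: nom +39.660 → Σnom=14.830; wc +0.061/-0.130 → slack +2.451/-1.262; half-tol=0.096, Σhalf²=0.482201
Nominal = 14.830. Worst-case = [14.830 - 1.262, 14.830 + 2.451] = [13.568, 17.281]. RSS = √0.482201 = 0.694.

nominal=14.830 wc=[13.568,17.281] rss=0.694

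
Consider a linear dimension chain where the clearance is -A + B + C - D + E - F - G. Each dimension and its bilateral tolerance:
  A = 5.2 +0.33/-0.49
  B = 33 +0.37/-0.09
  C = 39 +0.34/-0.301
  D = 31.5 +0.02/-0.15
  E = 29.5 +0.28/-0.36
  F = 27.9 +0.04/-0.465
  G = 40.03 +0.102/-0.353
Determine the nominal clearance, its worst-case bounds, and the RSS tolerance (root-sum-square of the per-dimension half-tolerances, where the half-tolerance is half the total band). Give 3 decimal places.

nominal=-3.130 wc=[-4.373,-0.682] rss=0.741

Stack each dimension's contribution:
  -A: nom -5.200 → Σnom=-5.200; wc +0.490/-0.330 → slack +0.490/-0.330; half-tol=0.410, Σhalf²=0.168100
  +B: nom +33.000 → Σnom=27.800; wc +0.370/-0.090 → slack +0.860/-0.420; half-tol=0.230, Σhalf²=0.221000
  +C: nom +39.000 → Σnom=66.800; wc +0.340/-0.301 → slack +1.200/-0.721; half-tol=0.321, Σhalf²=0.323720
  -D: nom -31.500 → Σnom=35.300; wc +0.150/-0.020 → slack +1.350/-0.741; half-tol=0.085, Σhalf²=0.330945
  +E: nom +29.500 → Σnom=64.800; wc +0.280/-0.360 → slack +1.630/-1.101; half-tol=0.320, Σhalf²=0.433345
  -F: nom -27.900 → Σnom=36.900; wc +0.465/-0.040 → slack +2.095/-1.141; half-tol=0.253, Σhalf²=0.497102
  -G: nom -40.030 → Σnom=-3.130; wc +0.353/-0.102 → slack +2.448/-1.243; half-tol=0.227, Σhalf²=0.548858
Nominal = -3.130. Worst-case = [-3.130 - 1.243, -3.130 + 2.448] = [-4.373, -0.682]. RSS = √0.548858 = 0.741.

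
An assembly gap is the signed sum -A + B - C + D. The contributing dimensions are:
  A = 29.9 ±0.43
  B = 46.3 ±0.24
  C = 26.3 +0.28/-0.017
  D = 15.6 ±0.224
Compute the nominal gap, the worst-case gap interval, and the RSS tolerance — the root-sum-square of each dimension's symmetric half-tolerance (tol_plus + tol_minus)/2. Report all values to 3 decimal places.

Stack each dimension's contribution:
  -A: nom -29.900 → Σnom=-29.900; wc +0.430/-0.430 → slack +0.430/-0.430; half-tol=0.430, Σhalf²=0.184900
  +B: nom +46.300 → Σnom=16.400; wc +0.240/-0.240 → slack +0.670/-0.670; half-tol=0.240, Σhalf²=0.242500
  -C: nom -26.300 → Σnom=-9.900; wc +0.017/-0.280 → slack +0.687/-0.950; half-tol=0.149, Σhalf²=0.264552
  +D: nom +15.600 → Σnom=5.700; wc +0.224/-0.224 → slack +0.911/-1.174; half-tol=0.224, Σhalf²=0.314728
Nominal = 5.700. Worst-case = [5.700 - 1.174, 5.700 + 0.911] = [4.526, 6.611]. RSS = √0.314728 = 0.561.

nominal=5.700 wc=[4.526,6.611] rss=0.561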